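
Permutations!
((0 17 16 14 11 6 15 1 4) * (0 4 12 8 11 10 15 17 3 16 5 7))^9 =(0 11 10 7 8 14 5 12 16 17 1 3 6 15)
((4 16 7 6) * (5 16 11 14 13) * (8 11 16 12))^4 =(16)(5 14 8)(11 12 13)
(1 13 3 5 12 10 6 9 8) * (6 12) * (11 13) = [0, 11, 2, 5, 4, 6, 9, 7, 1, 8, 12, 13, 10, 3] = (1 11 13 3 5 6 9 8)(10 12)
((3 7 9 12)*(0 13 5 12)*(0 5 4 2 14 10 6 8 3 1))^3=(0 2 6 7 12 13 14 8 9 1 4 10 3 5)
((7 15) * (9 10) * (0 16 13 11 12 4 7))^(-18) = (0 7 12 13)(4 11 16 15)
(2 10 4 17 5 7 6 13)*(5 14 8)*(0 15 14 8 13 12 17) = (0 15 14 13 2 10 4)(5 7 6 12 17 8) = [15, 1, 10, 3, 0, 7, 12, 6, 5, 9, 4, 11, 17, 2, 13, 14, 16, 8]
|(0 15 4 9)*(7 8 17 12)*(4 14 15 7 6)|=8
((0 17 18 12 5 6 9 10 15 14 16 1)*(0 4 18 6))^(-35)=(0 10 1 5 9 16 12 6 14 18 17 15 4)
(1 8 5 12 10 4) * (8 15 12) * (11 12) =(1 15 11 12 10 4)(5 8) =[0, 15, 2, 3, 1, 8, 6, 7, 5, 9, 4, 12, 10, 13, 14, 11]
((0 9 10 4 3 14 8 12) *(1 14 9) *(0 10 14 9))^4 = (0 8 3 14 4 9 10 1 12)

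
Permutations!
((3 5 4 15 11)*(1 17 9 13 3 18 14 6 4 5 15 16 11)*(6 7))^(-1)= (1 15 3 13 9 17)(4 6 7 14 18 11 16)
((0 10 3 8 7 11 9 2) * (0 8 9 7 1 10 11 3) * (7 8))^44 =(0 10 1 8 11)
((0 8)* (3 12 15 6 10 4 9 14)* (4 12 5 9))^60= (15)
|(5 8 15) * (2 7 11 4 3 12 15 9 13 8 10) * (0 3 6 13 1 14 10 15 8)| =|(0 3 12 8 9 1 14 10 2 7 11 4 6 13)(5 15)| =14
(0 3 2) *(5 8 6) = (0 3 2)(5 8 6) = [3, 1, 0, 2, 4, 8, 5, 7, 6]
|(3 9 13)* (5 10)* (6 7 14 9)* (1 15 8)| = |(1 15 8)(3 6 7 14 9 13)(5 10)| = 6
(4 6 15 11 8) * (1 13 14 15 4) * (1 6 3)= [0, 13, 2, 1, 3, 5, 4, 7, 6, 9, 10, 8, 12, 14, 15, 11]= (1 13 14 15 11 8 6 4 3)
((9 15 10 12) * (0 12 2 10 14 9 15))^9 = ((0 12 15 14 9)(2 10))^9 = (0 9 14 15 12)(2 10)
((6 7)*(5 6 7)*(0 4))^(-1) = (7)(0 4)(5 6)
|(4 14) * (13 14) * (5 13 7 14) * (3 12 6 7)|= 6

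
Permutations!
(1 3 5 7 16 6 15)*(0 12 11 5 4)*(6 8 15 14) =(0 12 11 5 7 16 8 15 1 3 4)(6 14) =[12, 3, 2, 4, 0, 7, 14, 16, 15, 9, 10, 5, 11, 13, 6, 1, 8]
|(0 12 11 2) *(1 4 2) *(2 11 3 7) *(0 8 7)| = |(0 12 3)(1 4 11)(2 8 7)| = 3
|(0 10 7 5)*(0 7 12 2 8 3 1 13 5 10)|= 9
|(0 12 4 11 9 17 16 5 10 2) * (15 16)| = 11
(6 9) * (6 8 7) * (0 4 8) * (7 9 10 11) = (0 4 8 9)(6 10 11 7) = [4, 1, 2, 3, 8, 5, 10, 6, 9, 0, 11, 7]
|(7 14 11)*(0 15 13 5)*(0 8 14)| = |(0 15 13 5 8 14 11 7)| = 8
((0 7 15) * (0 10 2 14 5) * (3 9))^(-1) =(0 5 14 2 10 15 7)(3 9)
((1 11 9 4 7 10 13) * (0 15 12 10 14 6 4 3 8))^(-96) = (0 13 3 12 11)(1 8 10 9 15)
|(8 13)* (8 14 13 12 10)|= 6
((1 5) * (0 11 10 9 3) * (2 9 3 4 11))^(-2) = ((0 2 9 4 11 10 3)(1 5))^(-2) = (0 10 4 2 3 11 9)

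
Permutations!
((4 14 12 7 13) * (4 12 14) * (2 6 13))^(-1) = ((14)(2 6 13 12 7))^(-1) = (14)(2 7 12 13 6)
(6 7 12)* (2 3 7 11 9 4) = (2 3 7 12 6 11 9 4) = [0, 1, 3, 7, 2, 5, 11, 12, 8, 4, 10, 9, 6]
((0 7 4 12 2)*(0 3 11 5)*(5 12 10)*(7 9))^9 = (0 4)(2 3 11 12)(5 7)(9 10)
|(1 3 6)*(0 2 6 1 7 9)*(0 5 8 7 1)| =|(0 2 6 1 3)(5 8 7 9)| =20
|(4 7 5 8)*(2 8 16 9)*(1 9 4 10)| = 20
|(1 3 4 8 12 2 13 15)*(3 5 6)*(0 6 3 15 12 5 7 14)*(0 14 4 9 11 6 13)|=20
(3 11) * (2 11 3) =(2 11) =[0, 1, 11, 3, 4, 5, 6, 7, 8, 9, 10, 2]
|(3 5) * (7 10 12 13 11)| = 10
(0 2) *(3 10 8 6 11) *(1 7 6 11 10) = (0 2)(1 7 6 10 8 11 3) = [2, 7, 0, 1, 4, 5, 10, 6, 11, 9, 8, 3]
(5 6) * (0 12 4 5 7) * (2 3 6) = (0 12 4 5 2 3 6 7) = [12, 1, 3, 6, 5, 2, 7, 0, 8, 9, 10, 11, 4]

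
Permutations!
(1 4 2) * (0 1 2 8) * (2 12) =(0 1 4 8)(2 12) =[1, 4, 12, 3, 8, 5, 6, 7, 0, 9, 10, 11, 2]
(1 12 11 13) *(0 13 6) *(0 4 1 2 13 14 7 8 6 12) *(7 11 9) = (0 14 11 12 9 7 8 6 4 1)(2 13) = [14, 0, 13, 3, 1, 5, 4, 8, 6, 7, 10, 12, 9, 2, 11]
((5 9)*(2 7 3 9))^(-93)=((2 7 3 9 5))^(-93)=(2 3 5 7 9)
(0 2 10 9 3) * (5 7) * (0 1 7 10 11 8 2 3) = (0 3 1 7 5 10 9)(2 11 8) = [3, 7, 11, 1, 4, 10, 6, 5, 2, 0, 9, 8]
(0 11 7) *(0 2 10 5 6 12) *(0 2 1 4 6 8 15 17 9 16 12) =(0 11 7 1 4 6)(2 10 5 8 15 17 9 16 12) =[11, 4, 10, 3, 6, 8, 0, 1, 15, 16, 5, 7, 2, 13, 14, 17, 12, 9]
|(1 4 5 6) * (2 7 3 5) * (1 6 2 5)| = 6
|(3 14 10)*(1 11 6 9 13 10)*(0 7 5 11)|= 11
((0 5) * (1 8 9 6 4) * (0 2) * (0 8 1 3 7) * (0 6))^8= ((0 5 2 8 9)(3 7 6 4))^8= (0 8 5 9 2)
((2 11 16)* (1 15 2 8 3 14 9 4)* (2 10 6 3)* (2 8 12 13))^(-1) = (1 4 9 14 3 6 10 15)(2 13 12 16 11)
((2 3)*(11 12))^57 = (2 3)(11 12)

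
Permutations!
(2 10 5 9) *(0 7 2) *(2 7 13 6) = (0 13 6 2 10 5 9) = [13, 1, 10, 3, 4, 9, 2, 7, 8, 0, 5, 11, 12, 6]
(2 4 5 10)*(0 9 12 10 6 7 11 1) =[9, 0, 4, 3, 5, 6, 7, 11, 8, 12, 2, 1, 10] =(0 9 12 10 2 4 5 6 7 11 1)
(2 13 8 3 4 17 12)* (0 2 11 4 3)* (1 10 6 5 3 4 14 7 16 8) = [2, 10, 13, 4, 17, 3, 5, 16, 0, 9, 6, 14, 11, 1, 7, 15, 8, 12] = (0 2 13 1 10 6 5 3 4 17 12 11 14 7 16 8)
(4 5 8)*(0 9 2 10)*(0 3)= [9, 1, 10, 0, 5, 8, 6, 7, 4, 2, 3]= (0 9 2 10 3)(4 5 8)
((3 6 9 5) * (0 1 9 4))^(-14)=((0 1 9 5 3 6 4))^(-14)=(9)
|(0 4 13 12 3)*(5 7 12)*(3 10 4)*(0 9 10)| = 9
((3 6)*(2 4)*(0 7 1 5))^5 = ((0 7 1 5)(2 4)(3 6))^5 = (0 7 1 5)(2 4)(3 6)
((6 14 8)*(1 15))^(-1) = (1 15)(6 8 14)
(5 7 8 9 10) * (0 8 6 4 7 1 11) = (0 8 9 10 5 1 11)(4 7 6) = [8, 11, 2, 3, 7, 1, 4, 6, 9, 10, 5, 0]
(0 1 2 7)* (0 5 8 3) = (0 1 2 7 5 8 3) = [1, 2, 7, 0, 4, 8, 6, 5, 3]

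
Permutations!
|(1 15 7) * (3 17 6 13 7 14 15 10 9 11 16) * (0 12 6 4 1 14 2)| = |(0 12 6 13 7 14 15 2)(1 10 9 11 16 3 17 4)| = 8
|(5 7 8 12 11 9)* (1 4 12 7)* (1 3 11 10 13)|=|(1 4 12 10 13)(3 11 9 5)(7 8)|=20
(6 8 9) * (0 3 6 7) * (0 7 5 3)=[0, 1, 2, 6, 4, 3, 8, 7, 9, 5]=(3 6 8 9 5)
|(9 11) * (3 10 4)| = 6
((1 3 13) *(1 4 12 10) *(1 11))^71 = ((1 3 13 4 12 10 11))^71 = (1 3 13 4 12 10 11)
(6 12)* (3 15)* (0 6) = (0 6 12)(3 15) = [6, 1, 2, 15, 4, 5, 12, 7, 8, 9, 10, 11, 0, 13, 14, 3]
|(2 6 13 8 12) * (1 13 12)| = |(1 13 8)(2 6 12)| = 3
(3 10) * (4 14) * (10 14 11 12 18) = [0, 1, 2, 14, 11, 5, 6, 7, 8, 9, 3, 12, 18, 13, 4, 15, 16, 17, 10] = (3 14 4 11 12 18 10)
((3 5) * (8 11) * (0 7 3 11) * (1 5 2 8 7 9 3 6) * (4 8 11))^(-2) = ((0 9 3 2 11 7 6 1 5 4 8))^(-2) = (0 4 1 7 2 9 8 5 6 11 3)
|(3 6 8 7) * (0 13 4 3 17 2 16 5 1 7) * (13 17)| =12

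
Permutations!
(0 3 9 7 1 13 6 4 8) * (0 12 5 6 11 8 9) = [3, 13, 2, 0, 9, 6, 4, 1, 12, 7, 10, 8, 5, 11] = (0 3)(1 13 11 8 12 5 6 4 9 7)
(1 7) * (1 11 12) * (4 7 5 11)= [0, 5, 2, 3, 7, 11, 6, 4, 8, 9, 10, 12, 1]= (1 5 11 12)(4 7)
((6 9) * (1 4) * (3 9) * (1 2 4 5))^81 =((1 5)(2 4)(3 9 6))^81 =(9)(1 5)(2 4)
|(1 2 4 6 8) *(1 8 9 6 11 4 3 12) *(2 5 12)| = |(1 5 12)(2 3)(4 11)(6 9)| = 6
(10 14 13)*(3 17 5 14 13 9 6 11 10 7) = (3 17 5 14 9 6 11 10 13 7) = [0, 1, 2, 17, 4, 14, 11, 3, 8, 6, 13, 10, 12, 7, 9, 15, 16, 5]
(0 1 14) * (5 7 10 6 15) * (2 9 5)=(0 1 14)(2 9 5 7 10 6 15)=[1, 14, 9, 3, 4, 7, 15, 10, 8, 5, 6, 11, 12, 13, 0, 2]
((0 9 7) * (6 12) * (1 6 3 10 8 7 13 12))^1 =(0 9 13 12 3 10 8 7)(1 6)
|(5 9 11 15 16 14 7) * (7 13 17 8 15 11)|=|(5 9 7)(8 15 16 14 13 17)|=6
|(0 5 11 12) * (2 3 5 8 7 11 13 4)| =|(0 8 7 11 12)(2 3 5 13 4)| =5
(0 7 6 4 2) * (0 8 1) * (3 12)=(0 7 6 4 2 8 1)(3 12)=[7, 0, 8, 12, 2, 5, 4, 6, 1, 9, 10, 11, 3]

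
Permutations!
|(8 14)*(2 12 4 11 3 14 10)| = 8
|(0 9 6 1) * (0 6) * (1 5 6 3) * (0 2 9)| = 2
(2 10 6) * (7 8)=(2 10 6)(7 8)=[0, 1, 10, 3, 4, 5, 2, 8, 7, 9, 6]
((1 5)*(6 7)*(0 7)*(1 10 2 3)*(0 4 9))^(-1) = ((0 7 6 4 9)(1 5 10 2 3))^(-1) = (0 9 4 6 7)(1 3 2 10 5)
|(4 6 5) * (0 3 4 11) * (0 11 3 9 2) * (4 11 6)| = 12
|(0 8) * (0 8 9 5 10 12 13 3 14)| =|(0 9 5 10 12 13 3 14)| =8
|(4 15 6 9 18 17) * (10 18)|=|(4 15 6 9 10 18 17)|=7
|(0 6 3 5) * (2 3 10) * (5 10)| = 3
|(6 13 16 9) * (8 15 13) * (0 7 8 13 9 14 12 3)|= |(0 7 8 15 9 6 13 16 14 12 3)|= 11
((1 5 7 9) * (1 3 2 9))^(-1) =((1 5 7)(2 9 3))^(-1) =(1 7 5)(2 3 9)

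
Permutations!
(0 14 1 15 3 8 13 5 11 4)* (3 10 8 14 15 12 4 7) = (0 15 10 8 13 5 11 7 3 14 1 12 4) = [15, 12, 2, 14, 0, 11, 6, 3, 13, 9, 8, 7, 4, 5, 1, 10]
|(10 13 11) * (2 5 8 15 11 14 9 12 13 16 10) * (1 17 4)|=60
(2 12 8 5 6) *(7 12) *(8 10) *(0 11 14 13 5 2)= [11, 1, 7, 3, 4, 6, 0, 12, 2, 9, 8, 14, 10, 5, 13]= (0 11 14 13 5 6)(2 7 12 10 8)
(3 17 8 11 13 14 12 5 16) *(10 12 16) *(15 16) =[0, 1, 2, 17, 4, 10, 6, 7, 11, 9, 12, 13, 5, 14, 15, 16, 3, 8] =(3 17 8 11 13 14 15 16)(5 10 12)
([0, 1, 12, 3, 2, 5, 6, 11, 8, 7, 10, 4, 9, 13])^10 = [0, 1, 11, 3, 7, 5, 6, 12, 8, 2, 10, 9, 4, 13]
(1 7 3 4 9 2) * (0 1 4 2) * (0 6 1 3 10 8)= [3, 7, 4, 2, 9, 5, 1, 10, 0, 6, 8]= (0 3 2 4 9 6 1 7 10 8)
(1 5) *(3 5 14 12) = (1 14 12 3 5) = [0, 14, 2, 5, 4, 1, 6, 7, 8, 9, 10, 11, 3, 13, 12]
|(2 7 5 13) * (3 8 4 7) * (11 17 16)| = 21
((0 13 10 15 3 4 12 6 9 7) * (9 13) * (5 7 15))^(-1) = ((0 9 15 3 4 12 6 13 10 5 7))^(-1) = (0 7 5 10 13 6 12 4 3 15 9)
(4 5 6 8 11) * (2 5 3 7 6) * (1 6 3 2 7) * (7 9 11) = (1 6 8 7 3)(2 5 9 11 4) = [0, 6, 5, 1, 2, 9, 8, 3, 7, 11, 10, 4]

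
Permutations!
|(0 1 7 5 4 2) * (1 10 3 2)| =4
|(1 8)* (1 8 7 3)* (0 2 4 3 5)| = |(8)(0 2 4 3 1 7 5)| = 7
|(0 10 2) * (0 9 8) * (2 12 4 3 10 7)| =|(0 7 2 9 8)(3 10 12 4)| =20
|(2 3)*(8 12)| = 2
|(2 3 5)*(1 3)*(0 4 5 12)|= |(0 4 5 2 1 3 12)|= 7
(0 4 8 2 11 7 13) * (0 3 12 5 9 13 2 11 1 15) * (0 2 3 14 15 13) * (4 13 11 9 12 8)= (0 13 14 15 2 1 11 7 3 8 9)(5 12)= [13, 11, 1, 8, 4, 12, 6, 3, 9, 0, 10, 7, 5, 14, 15, 2]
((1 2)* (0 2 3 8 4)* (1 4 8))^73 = (8)(0 2 4)(1 3) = ((8)(0 2 4)(1 3))^73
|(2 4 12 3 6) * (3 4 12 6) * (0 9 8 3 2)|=|(0 9 8 3 2 12 4 6)|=8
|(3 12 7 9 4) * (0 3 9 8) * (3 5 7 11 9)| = 20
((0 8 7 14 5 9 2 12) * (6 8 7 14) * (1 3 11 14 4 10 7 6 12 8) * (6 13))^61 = ((0 13 6 1 3 11 14 5 9 2 8 4 10 7 12))^61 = (0 13 6 1 3 11 14 5 9 2 8 4 10 7 12)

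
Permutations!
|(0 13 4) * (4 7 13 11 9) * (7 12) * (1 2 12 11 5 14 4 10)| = |(0 5 14 4)(1 2 12 7 13 11 9 10)| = 8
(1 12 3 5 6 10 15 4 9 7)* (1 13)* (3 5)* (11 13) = (1 12 5 6 10 15 4 9 7 11 13) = [0, 12, 2, 3, 9, 6, 10, 11, 8, 7, 15, 13, 5, 1, 14, 4]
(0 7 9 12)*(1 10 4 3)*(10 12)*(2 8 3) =(0 7 9 10 4 2 8 3 1 12) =[7, 12, 8, 1, 2, 5, 6, 9, 3, 10, 4, 11, 0]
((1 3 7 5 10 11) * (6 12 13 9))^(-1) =(1 11 10 5 7 3)(6 9 13 12)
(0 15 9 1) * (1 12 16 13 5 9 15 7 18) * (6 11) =(0 7 18 1)(5 9 12 16 13)(6 11) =[7, 0, 2, 3, 4, 9, 11, 18, 8, 12, 10, 6, 16, 5, 14, 15, 13, 17, 1]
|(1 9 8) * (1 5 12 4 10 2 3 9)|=8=|(2 3 9 8 5 12 4 10)|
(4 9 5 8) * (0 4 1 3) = [4, 3, 2, 0, 9, 8, 6, 7, 1, 5] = (0 4 9 5 8 1 3)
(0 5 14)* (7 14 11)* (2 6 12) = (0 5 11 7 14)(2 6 12) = [5, 1, 6, 3, 4, 11, 12, 14, 8, 9, 10, 7, 2, 13, 0]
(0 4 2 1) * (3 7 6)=(0 4 2 1)(3 7 6)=[4, 0, 1, 7, 2, 5, 3, 6]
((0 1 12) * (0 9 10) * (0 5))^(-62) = (0 10 12)(1 5 9)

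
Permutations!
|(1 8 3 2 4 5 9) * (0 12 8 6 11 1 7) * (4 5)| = 24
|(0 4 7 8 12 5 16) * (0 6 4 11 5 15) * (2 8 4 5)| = 6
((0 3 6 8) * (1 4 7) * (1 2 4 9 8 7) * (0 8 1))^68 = (9)(0 6 2)(3 7 4)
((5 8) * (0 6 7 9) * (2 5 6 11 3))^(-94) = ((0 11 3 2 5 8 6 7 9))^(-94) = (0 8 11 6 3 7 2 9 5)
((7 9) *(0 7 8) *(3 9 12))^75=(0 3)(7 9)(8 12)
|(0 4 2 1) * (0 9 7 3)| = |(0 4 2 1 9 7 3)| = 7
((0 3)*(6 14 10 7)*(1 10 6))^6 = ((0 3)(1 10 7)(6 14))^6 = (14)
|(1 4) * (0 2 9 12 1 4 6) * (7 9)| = 7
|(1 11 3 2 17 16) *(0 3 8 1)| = |(0 3 2 17 16)(1 11 8)| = 15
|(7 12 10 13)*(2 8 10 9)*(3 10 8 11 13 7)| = |(2 11 13 3 10 7 12 9)| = 8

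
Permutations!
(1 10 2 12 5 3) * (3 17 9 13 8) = [0, 10, 12, 1, 4, 17, 6, 7, 3, 13, 2, 11, 5, 8, 14, 15, 16, 9] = (1 10 2 12 5 17 9 13 8 3)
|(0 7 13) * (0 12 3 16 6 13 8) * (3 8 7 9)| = 8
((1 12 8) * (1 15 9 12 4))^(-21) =((1 4)(8 15 9 12))^(-21) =(1 4)(8 12 9 15)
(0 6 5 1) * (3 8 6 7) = (0 7 3 8 6 5 1) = [7, 0, 2, 8, 4, 1, 5, 3, 6]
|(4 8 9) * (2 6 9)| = 5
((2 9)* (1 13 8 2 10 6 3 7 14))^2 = (1 8 9 6 7)(2 10 3 14 13)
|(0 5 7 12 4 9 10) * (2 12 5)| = |(0 2 12 4 9 10)(5 7)| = 6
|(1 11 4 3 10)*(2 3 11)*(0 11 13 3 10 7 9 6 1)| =11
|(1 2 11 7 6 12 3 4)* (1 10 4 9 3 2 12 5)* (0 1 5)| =14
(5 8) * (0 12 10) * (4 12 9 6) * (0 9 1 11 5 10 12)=[1, 11, 2, 3, 0, 8, 4, 7, 10, 6, 9, 5, 12]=(12)(0 1 11 5 8 10 9 6 4)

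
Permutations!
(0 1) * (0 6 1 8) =(0 8)(1 6) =[8, 6, 2, 3, 4, 5, 1, 7, 0]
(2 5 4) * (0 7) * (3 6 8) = [7, 1, 5, 6, 2, 4, 8, 0, 3] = (0 7)(2 5 4)(3 6 8)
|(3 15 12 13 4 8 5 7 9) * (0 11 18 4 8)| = 8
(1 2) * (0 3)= (0 3)(1 2)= [3, 2, 1, 0]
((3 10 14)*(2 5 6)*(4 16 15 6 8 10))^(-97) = (2 10 4 6 8 3 15 5 14 16)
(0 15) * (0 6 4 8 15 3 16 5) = (0 3 16 5)(4 8 15 6) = [3, 1, 2, 16, 8, 0, 4, 7, 15, 9, 10, 11, 12, 13, 14, 6, 5]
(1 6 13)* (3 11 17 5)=(1 6 13)(3 11 17 5)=[0, 6, 2, 11, 4, 3, 13, 7, 8, 9, 10, 17, 12, 1, 14, 15, 16, 5]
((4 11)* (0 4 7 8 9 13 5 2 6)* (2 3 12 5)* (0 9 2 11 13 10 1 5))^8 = (0 9 13 1 7 3 2)(4 10 11 5 8 12 6)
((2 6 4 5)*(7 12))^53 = (2 6 4 5)(7 12) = ((2 6 4 5)(7 12))^53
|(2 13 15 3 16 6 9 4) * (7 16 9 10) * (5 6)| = 30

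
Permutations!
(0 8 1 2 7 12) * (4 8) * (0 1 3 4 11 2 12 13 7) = (0 11 2)(1 12)(3 4 8)(7 13) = [11, 12, 0, 4, 8, 5, 6, 13, 3, 9, 10, 2, 1, 7]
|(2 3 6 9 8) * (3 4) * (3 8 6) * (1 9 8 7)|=7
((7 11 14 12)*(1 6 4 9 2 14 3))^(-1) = ((1 6 4 9 2 14 12 7 11 3))^(-1) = (1 3 11 7 12 14 2 9 4 6)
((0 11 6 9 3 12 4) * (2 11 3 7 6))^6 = (0 12)(3 4)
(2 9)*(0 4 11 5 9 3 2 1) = [4, 0, 3, 2, 11, 9, 6, 7, 8, 1, 10, 5] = (0 4 11 5 9 1)(2 3)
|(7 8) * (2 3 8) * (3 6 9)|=6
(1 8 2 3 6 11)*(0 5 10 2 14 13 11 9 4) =(0 5 10 2 3 6 9 4)(1 8 14 13 11) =[5, 8, 3, 6, 0, 10, 9, 7, 14, 4, 2, 1, 12, 11, 13]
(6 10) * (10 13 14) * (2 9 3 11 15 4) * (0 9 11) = (0 9 3)(2 11 15 4)(6 13 14 10) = [9, 1, 11, 0, 2, 5, 13, 7, 8, 3, 6, 15, 12, 14, 10, 4]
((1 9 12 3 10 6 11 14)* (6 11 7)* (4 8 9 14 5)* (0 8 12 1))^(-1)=(0 14 1 9 8)(3 12 4 5 11 10)(6 7)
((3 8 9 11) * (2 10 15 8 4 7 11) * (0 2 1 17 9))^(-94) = (0 2 10 15 8)(1 9 17)(3 7)(4 11)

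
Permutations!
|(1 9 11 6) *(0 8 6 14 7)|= 8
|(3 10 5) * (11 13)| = |(3 10 5)(11 13)| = 6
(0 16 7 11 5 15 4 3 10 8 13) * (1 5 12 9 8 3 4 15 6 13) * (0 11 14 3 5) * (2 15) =[16, 0, 15, 10, 4, 6, 13, 14, 1, 8, 5, 12, 9, 11, 3, 2, 7] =(0 16 7 14 3 10 5 6 13 11 12 9 8 1)(2 15)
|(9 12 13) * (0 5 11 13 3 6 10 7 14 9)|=28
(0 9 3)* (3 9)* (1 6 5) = (9)(0 3)(1 6 5) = [3, 6, 2, 0, 4, 1, 5, 7, 8, 9]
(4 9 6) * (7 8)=(4 9 6)(7 8)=[0, 1, 2, 3, 9, 5, 4, 8, 7, 6]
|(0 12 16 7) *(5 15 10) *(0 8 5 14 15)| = |(0 12 16 7 8 5)(10 14 15)| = 6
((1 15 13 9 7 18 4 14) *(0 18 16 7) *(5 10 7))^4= ((0 18 4 14 1 15 13 9)(5 10 7 16))^4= (0 1)(4 13)(9 14)(15 18)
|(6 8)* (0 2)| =2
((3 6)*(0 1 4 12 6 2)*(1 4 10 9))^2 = ((0 4 12 6 3 2)(1 10 9))^2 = (0 12 3)(1 9 10)(2 4 6)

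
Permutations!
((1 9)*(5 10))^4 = ((1 9)(5 10))^4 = (10)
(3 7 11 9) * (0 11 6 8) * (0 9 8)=(0 11 8 9 3 7 6)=[11, 1, 2, 7, 4, 5, 0, 6, 9, 3, 10, 8]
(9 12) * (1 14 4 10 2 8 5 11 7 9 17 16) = (1 14 4 10 2 8 5 11 7 9 12 17 16) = [0, 14, 8, 3, 10, 11, 6, 9, 5, 12, 2, 7, 17, 13, 4, 15, 1, 16]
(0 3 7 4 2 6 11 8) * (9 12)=(0 3 7 4 2 6 11 8)(9 12)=[3, 1, 6, 7, 2, 5, 11, 4, 0, 12, 10, 8, 9]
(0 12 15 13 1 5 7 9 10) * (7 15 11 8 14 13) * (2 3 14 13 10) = (0 12 11 8 13 1 5 15 7 9 2 3 14 10) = [12, 5, 3, 14, 4, 15, 6, 9, 13, 2, 0, 8, 11, 1, 10, 7]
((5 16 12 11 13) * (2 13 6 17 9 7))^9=((2 13 5 16 12 11 6 17 9 7))^9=(2 7 9 17 6 11 12 16 5 13)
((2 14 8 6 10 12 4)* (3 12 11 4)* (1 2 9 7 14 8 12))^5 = (1 11 12 6 7 2 4 3 10 14 8 9)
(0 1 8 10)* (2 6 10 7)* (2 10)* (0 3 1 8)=(0 8 7 10 3 1)(2 6)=[8, 0, 6, 1, 4, 5, 2, 10, 7, 9, 3]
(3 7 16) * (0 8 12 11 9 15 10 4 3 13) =(0 8 12 11 9 15 10 4 3 7 16 13) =[8, 1, 2, 7, 3, 5, 6, 16, 12, 15, 4, 9, 11, 0, 14, 10, 13]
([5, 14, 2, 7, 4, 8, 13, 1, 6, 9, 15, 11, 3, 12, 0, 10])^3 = (0 6 3 14 8 12 1 5 13 7)(10 15)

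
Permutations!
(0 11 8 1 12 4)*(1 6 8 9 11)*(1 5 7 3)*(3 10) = (0 5 7 10 3 1 12 4)(6 8)(9 11) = [5, 12, 2, 1, 0, 7, 8, 10, 6, 11, 3, 9, 4]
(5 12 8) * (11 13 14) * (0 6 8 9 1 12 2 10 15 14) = [6, 12, 10, 3, 4, 2, 8, 7, 5, 1, 15, 13, 9, 0, 11, 14] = (0 6 8 5 2 10 15 14 11 13)(1 12 9)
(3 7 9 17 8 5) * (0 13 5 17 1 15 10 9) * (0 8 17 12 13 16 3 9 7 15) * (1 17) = (0 16 3 15 10 7 8 12 13 5 9 17 1) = [16, 0, 2, 15, 4, 9, 6, 8, 12, 17, 7, 11, 13, 5, 14, 10, 3, 1]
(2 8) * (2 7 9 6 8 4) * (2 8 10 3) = (2 4 8 7 9 6 10 3) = [0, 1, 4, 2, 8, 5, 10, 9, 7, 6, 3]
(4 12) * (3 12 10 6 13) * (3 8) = (3 12 4 10 6 13 8) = [0, 1, 2, 12, 10, 5, 13, 7, 3, 9, 6, 11, 4, 8]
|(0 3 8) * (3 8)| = 2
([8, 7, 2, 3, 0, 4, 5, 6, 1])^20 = (0 4 5 6 7 1 8)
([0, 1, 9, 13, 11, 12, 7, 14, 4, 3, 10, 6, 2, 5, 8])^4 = (2 5 3)(4 14 6)(7 11 8)(9 12 13)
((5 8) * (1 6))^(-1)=(1 6)(5 8)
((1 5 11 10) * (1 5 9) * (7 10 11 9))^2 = (11)(1 10 9 7 5)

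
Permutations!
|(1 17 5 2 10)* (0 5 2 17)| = |(0 5 17 2 10 1)| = 6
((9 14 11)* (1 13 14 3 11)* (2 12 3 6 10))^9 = (14)(2 3 9 10 12 11 6)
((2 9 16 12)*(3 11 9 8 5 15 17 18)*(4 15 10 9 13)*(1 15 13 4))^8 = ((1 15 17 18 3 11 4 13)(2 8 5 10 9 16 12))^8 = (18)(2 8 5 10 9 16 12)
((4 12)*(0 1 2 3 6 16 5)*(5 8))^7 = ((0 1 2 3 6 16 8 5)(4 12))^7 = (0 5 8 16 6 3 2 1)(4 12)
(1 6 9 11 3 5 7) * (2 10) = (1 6 9 11 3 5 7)(2 10) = [0, 6, 10, 5, 4, 7, 9, 1, 8, 11, 2, 3]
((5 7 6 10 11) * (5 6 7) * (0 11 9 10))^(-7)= (0 6 11)(9 10)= ((0 11 6)(9 10))^(-7)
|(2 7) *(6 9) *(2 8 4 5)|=|(2 7 8 4 5)(6 9)|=10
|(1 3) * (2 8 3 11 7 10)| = |(1 11 7 10 2 8 3)| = 7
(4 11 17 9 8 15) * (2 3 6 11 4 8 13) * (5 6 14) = (2 3 14 5 6 11 17 9 13)(8 15) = [0, 1, 3, 14, 4, 6, 11, 7, 15, 13, 10, 17, 12, 2, 5, 8, 16, 9]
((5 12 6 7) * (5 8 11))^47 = ((5 12 6 7 8 11))^47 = (5 11 8 7 6 12)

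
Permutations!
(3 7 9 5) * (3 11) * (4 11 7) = (3 4 11)(5 7 9) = [0, 1, 2, 4, 11, 7, 6, 9, 8, 5, 10, 3]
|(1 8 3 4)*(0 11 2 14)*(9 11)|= 20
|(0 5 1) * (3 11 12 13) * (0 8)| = 4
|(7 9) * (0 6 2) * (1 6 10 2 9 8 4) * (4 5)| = 21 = |(0 10 2)(1 6 9 7 8 5 4)|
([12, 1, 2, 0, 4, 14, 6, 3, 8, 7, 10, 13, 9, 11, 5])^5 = (5 14)(11 13)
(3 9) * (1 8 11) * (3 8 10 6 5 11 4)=(1 10 6 5 11)(3 9 8 4)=[0, 10, 2, 9, 3, 11, 5, 7, 4, 8, 6, 1]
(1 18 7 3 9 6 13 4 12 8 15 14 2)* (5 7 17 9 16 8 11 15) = (1 18 17 9 6 13 4 12 11 15 14 2)(3 16 8 5 7) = [0, 18, 1, 16, 12, 7, 13, 3, 5, 6, 10, 15, 11, 4, 2, 14, 8, 9, 17]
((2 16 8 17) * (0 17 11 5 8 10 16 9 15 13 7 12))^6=((0 17 2 9 15 13 7 12)(5 8 11)(10 16))^6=(0 7 15 2)(9 17 12 13)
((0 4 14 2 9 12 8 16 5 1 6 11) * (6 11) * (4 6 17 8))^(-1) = ((0 6 17 8 16 5 1 11)(2 9 12 4 14))^(-1) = (0 11 1 5 16 8 17 6)(2 14 4 12 9)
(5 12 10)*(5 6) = (5 12 10 6) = [0, 1, 2, 3, 4, 12, 5, 7, 8, 9, 6, 11, 10]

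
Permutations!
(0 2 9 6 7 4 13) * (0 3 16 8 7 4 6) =[2, 1, 9, 16, 13, 5, 4, 6, 7, 0, 10, 11, 12, 3, 14, 15, 8] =(0 2 9)(3 16 8 7 6 4 13)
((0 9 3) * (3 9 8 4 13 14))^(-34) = (0 4 14)(3 8 13)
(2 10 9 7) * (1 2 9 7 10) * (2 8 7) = (1 8 7 9 10 2) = [0, 8, 1, 3, 4, 5, 6, 9, 7, 10, 2]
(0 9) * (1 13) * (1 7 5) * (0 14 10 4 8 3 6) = (0 9 14 10 4 8 3 6)(1 13 7 5) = [9, 13, 2, 6, 8, 1, 0, 5, 3, 14, 4, 11, 12, 7, 10]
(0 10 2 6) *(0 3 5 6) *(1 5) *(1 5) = (0 10 2)(3 5 6) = [10, 1, 0, 5, 4, 6, 3, 7, 8, 9, 2]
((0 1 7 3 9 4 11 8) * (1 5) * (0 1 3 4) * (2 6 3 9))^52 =((0 5 9)(1 7 4 11 8)(2 6 3))^52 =(0 5 9)(1 4 8 7 11)(2 6 3)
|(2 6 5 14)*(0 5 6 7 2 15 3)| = |(0 5 14 15 3)(2 7)| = 10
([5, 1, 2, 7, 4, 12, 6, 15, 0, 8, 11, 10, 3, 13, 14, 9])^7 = (0 8 9 15 7 3 12 5)(10 11)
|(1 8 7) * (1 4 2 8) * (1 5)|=4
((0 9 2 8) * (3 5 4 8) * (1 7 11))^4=(0 5 9 4 2 8 3)(1 7 11)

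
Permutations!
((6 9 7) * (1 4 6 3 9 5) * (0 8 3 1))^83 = (0 3 7 4 5 8 9 1 6)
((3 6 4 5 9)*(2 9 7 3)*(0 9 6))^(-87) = ((0 9 2 6 4 5 7 3))^(-87) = (0 9 2 6 4 5 7 3)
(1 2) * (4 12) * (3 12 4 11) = (1 2)(3 12 11) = [0, 2, 1, 12, 4, 5, 6, 7, 8, 9, 10, 3, 11]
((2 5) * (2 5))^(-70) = (5)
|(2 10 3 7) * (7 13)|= |(2 10 3 13 7)|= 5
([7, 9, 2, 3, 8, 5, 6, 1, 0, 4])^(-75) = (0 9)(1 8)(4 7)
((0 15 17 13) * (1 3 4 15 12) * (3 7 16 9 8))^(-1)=((0 12 1 7 16 9 8 3 4 15 17 13))^(-1)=(0 13 17 15 4 3 8 9 16 7 1 12)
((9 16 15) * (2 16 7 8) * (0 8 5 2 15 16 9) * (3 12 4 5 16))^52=((0 8 15)(2 9 7 16 3 12 4 5))^52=(0 8 15)(2 3)(4 7)(5 16)(9 12)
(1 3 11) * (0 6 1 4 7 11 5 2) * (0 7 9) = (0 6 1 3 5 2 7 11 4 9) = [6, 3, 7, 5, 9, 2, 1, 11, 8, 0, 10, 4]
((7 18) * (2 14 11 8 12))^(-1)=(2 12 8 11 14)(7 18)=((2 14 11 8 12)(7 18))^(-1)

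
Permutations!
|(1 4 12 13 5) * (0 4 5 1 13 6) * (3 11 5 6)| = 9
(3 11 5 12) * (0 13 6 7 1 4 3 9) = (0 13 6 7 1 4 3 11 5 12 9) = [13, 4, 2, 11, 3, 12, 7, 1, 8, 0, 10, 5, 9, 6]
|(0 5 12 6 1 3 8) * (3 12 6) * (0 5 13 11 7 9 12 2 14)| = 13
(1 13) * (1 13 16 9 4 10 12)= [0, 16, 2, 3, 10, 5, 6, 7, 8, 4, 12, 11, 1, 13, 14, 15, 9]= (1 16 9 4 10 12)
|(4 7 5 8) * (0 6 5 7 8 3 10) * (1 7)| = |(0 6 5 3 10)(1 7)(4 8)| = 10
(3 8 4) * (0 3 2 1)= (0 3 8 4 2 1)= [3, 0, 1, 8, 2, 5, 6, 7, 4]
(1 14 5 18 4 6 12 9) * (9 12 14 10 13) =[0, 10, 2, 3, 6, 18, 14, 7, 8, 1, 13, 11, 12, 9, 5, 15, 16, 17, 4] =(1 10 13 9)(4 6 14 5 18)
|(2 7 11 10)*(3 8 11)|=6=|(2 7 3 8 11 10)|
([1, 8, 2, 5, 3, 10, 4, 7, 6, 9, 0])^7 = (0 10 5 3 4 6 8 1)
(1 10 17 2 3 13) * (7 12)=(1 10 17 2 3 13)(7 12)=[0, 10, 3, 13, 4, 5, 6, 12, 8, 9, 17, 11, 7, 1, 14, 15, 16, 2]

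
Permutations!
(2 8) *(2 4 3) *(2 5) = (2 8 4 3 5) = [0, 1, 8, 5, 3, 2, 6, 7, 4]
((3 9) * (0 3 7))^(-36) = ((0 3 9 7))^(-36) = (9)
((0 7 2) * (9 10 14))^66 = ((0 7 2)(9 10 14))^66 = (14)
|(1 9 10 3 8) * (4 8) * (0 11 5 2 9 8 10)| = 30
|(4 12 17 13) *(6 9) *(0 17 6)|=|(0 17 13 4 12 6 9)|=7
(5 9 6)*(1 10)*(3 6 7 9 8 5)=(1 10)(3 6)(5 8)(7 9)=[0, 10, 2, 6, 4, 8, 3, 9, 5, 7, 1]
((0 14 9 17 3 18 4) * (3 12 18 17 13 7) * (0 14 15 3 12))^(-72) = ((0 15 3 17)(4 14 9 13 7 12 18))^(-72) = (4 12 13 14 18 7 9)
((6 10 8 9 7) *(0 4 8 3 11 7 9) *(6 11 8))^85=(0 4 6 10 3 8)(7 11)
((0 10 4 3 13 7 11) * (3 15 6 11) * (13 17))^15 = ((0 10 4 15 6 11)(3 17 13 7))^15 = (0 15)(3 7 13 17)(4 11)(6 10)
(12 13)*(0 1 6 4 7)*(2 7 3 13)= (0 1 6 4 3 13 12 2 7)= [1, 6, 7, 13, 3, 5, 4, 0, 8, 9, 10, 11, 2, 12]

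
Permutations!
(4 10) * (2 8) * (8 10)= [0, 1, 10, 3, 8, 5, 6, 7, 2, 9, 4]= (2 10 4 8)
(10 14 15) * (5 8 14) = (5 8 14 15 10) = [0, 1, 2, 3, 4, 8, 6, 7, 14, 9, 5, 11, 12, 13, 15, 10]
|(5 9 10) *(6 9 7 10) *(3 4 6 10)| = 7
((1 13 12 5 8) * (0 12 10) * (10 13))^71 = ((13)(0 12 5 8 1 10))^71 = (13)(0 10 1 8 5 12)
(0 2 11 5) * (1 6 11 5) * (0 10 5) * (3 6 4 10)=(0 2)(1 4 10 5 3 6 11)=[2, 4, 0, 6, 10, 3, 11, 7, 8, 9, 5, 1]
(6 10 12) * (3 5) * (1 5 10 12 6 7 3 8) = [0, 5, 2, 10, 4, 8, 12, 3, 1, 9, 6, 11, 7] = (1 5 8)(3 10 6 12 7)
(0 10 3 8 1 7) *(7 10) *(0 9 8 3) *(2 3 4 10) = (0 7 9 8 1 2 3 4 10) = [7, 2, 3, 4, 10, 5, 6, 9, 1, 8, 0]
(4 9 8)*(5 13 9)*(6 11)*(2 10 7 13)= (2 10 7 13 9 8 4 5)(6 11)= [0, 1, 10, 3, 5, 2, 11, 13, 4, 8, 7, 6, 12, 9]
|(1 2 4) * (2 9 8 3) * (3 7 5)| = 8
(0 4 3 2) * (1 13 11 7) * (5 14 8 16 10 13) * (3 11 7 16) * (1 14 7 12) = (0 4 11 16 10 13 12 1 5 7 14 8 3 2) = [4, 5, 0, 2, 11, 7, 6, 14, 3, 9, 13, 16, 1, 12, 8, 15, 10]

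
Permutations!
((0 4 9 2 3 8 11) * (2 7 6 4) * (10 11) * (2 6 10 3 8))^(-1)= (0 11 10 7 9 4 6)(2 3 8)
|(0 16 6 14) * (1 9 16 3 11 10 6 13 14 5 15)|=12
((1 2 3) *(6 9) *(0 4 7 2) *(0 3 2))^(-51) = (1 3)(6 9)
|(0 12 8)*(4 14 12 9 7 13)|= 8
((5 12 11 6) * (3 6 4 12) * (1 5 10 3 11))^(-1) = ((1 5 11 4 12)(3 6 10))^(-1) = (1 12 4 11 5)(3 10 6)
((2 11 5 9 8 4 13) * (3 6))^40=((2 11 5 9 8 4 13)(3 6))^40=(2 4 9 11 13 8 5)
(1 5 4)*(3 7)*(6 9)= (1 5 4)(3 7)(6 9)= [0, 5, 2, 7, 1, 4, 9, 3, 8, 6]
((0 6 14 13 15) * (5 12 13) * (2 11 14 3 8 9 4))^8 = (0 14 8 13 2 6 5 9 15 11 3 12 4)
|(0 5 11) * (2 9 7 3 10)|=|(0 5 11)(2 9 7 3 10)|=15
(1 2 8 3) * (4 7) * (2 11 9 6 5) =(1 11 9 6 5 2 8 3)(4 7) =[0, 11, 8, 1, 7, 2, 5, 4, 3, 6, 10, 9]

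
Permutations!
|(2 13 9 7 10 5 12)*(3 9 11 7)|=|(2 13 11 7 10 5 12)(3 9)|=14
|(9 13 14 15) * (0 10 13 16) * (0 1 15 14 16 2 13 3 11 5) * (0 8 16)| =12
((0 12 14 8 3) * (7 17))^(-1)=((0 12 14 8 3)(7 17))^(-1)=(0 3 8 14 12)(7 17)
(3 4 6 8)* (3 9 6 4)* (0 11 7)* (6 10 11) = (0 6 8 9 10 11 7) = [6, 1, 2, 3, 4, 5, 8, 0, 9, 10, 11, 7]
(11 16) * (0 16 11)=(0 16)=[16, 1, 2, 3, 4, 5, 6, 7, 8, 9, 10, 11, 12, 13, 14, 15, 0]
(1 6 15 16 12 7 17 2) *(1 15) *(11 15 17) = (1 6)(2 17)(7 11 15 16 12) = [0, 6, 17, 3, 4, 5, 1, 11, 8, 9, 10, 15, 7, 13, 14, 16, 12, 2]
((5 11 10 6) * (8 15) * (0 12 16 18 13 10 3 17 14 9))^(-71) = ((0 12 16 18 13 10 6 5 11 3 17 14 9)(8 15))^(-71) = (0 5 12 11 16 3 18 17 13 14 10 9 6)(8 15)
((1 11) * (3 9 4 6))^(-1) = ((1 11)(3 9 4 6))^(-1) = (1 11)(3 6 4 9)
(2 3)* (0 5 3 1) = (0 5 3 2 1) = [5, 0, 1, 2, 4, 3]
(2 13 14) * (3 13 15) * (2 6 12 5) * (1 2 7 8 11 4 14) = [0, 2, 15, 13, 14, 7, 12, 8, 11, 9, 10, 4, 5, 1, 6, 3] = (1 2 15 3 13)(4 14 6 12 5 7 8 11)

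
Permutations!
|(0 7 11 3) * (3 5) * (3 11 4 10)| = 10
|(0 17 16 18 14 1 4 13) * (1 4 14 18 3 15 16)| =6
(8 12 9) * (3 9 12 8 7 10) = (12)(3 9 7 10) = [0, 1, 2, 9, 4, 5, 6, 10, 8, 7, 3, 11, 12]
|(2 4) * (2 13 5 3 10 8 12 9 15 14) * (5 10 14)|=|(2 4 13 10 8 12 9 15 5 3 14)|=11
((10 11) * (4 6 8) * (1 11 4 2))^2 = ((1 11 10 4 6 8 2))^2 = (1 10 6 2 11 4 8)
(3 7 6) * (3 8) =(3 7 6 8) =[0, 1, 2, 7, 4, 5, 8, 6, 3]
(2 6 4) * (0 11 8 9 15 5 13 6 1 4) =[11, 4, 1, 3, 2, 13, 0, 7, 9, 15, 10, 8, 12, 6, 14, 5] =(0 11 8 9 15 5 13 6)(1 4 2)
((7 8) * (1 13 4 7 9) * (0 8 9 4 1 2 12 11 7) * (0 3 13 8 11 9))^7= (0 11 7)(1 4 13 8 3)(2 12 9)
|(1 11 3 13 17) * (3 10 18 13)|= 6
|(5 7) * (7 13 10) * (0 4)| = |(0 4)(5 13 10 7)| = 4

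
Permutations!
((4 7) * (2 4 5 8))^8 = (2 5 4 8 7)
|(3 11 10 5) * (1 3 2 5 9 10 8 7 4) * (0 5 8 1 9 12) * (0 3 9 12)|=|(0 5 2 8 7 4 12 3 11 1 9 10)|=12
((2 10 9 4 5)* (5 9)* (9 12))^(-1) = ((2 10 5)(4 12 9))^(-1) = (2 5 10)(4 9 12)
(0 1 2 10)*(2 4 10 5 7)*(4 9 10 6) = [1, 9, 5, 3, 6, 7, 4, 2, 8, 10, 0] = (0 1 9 10)(2 5 7)(4 6)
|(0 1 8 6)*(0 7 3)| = 6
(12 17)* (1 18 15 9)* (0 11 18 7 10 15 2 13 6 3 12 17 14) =(0 11 18 2 13 6 3 12 14)(1 7 10 15 9) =[11, 7, 13, 12, 4, 5, 3, 10, 8, 1, 15, 18, 14, 6, 0, 9, 16, 17, 2]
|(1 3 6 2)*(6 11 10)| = |(1 3 11 10 6 2)| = 6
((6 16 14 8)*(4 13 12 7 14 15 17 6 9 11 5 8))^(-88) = (17)(4 12 14 13 7)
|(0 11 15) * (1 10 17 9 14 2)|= 6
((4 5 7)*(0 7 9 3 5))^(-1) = (0 4 7)(3 9 5)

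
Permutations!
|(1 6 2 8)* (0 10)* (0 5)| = |(0 10 5)(1 6 2 8)| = 12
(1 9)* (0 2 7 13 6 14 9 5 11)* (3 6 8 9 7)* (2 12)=(0 12 2 3 6 14 7 13 8 9 1 5 11)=[12, 5, 3, 6, 4, 11, 14, 13, 9, 1, 10, 0, 2, 8, 7]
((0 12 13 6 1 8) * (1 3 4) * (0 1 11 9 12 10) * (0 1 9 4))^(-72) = (13)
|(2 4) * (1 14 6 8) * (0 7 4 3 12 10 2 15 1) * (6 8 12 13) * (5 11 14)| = |(0 7 4 15 1 5 11 14 8)(2 3 13 6 12 10)| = 18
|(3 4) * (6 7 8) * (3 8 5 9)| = |(3 4 8 6 7 5 9)| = 7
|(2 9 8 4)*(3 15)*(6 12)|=4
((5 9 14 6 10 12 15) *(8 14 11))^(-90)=(15)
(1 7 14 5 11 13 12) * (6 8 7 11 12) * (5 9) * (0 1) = (0 1 11 13 6 8 7 14 9 5 12) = [1, 11, 2, 3, 4, 12, 8, 14, 7, 5, 10, 13, 0, 6, 9]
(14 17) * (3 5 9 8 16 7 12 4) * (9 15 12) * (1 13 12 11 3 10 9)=(1 13 12 4 10 9 8 16 7)(3 5 15 11)(14 17)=[0, 13, 2, 5, 10, 15, 6, 1, 16, 8, 9, 3, 4, 12, 17, 11, 7, 14]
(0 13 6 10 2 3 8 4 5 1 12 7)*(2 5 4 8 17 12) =[13, 2, 3, 17, 4, 1, 10, 0, 8, 9, 5, 11, 7, 6, 14, 15, 16, 12] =(0 13 6 10 5 1 2 3 17 12 7)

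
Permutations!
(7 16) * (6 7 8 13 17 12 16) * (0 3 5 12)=(0 3 5 12 16 8 13 17)(6 7)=[3, 1, 2, 5, 4, 12, 7, 6, 13, 9, 10, 11, 16, 17, 14, 15, 8, 0]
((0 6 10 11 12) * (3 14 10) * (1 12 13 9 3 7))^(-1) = ((0 6 7 1 12)(3 14 10 11 13 9))^(-1) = (0 12 1 7 6)(3 9 13 11 10 14)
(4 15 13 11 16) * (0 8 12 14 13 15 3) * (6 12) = (0 8 6 12 14 13 11 16 4 3) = [8, 1, 2, 0, 3, 5, 12, 7, 6, 9, 10, 16, 14, 11, 13, 15, 4]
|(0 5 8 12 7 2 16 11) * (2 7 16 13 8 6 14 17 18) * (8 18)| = 9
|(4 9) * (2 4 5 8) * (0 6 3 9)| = |(0 6 3 9 5 8 2 4)| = 8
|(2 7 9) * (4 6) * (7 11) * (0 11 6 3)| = |(0 11 7 9 2 6 4 3)| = 8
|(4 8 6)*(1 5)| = |(1 5)(4 8 6)| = 6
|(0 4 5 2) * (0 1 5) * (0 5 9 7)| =7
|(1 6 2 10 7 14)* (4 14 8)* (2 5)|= 9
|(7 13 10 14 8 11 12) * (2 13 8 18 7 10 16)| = |(2 13 16)(7 8 11 12 10 14 18)| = 21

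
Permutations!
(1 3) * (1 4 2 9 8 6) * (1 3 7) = (1 7)(2 9 8 6 3 4) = [0, 7, 9, 4, 2, 5, 3, 1, 6, 8]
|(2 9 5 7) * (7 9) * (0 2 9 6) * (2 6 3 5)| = |(0 6)(2 7 9)(3 5)| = 6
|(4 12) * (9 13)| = |(4 12)(9 13)| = 2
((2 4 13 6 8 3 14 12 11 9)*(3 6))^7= (2 9 11 12 14 3 13 4)(6 8)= ((2 4 13 3 14 12 11 9)(6 8))^7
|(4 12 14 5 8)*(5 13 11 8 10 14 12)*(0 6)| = 14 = |(0 6)(4 5 10 14 13 11 8)|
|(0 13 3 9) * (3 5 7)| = 6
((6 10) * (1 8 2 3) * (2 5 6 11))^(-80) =(11)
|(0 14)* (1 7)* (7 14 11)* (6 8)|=|(0 11 7 1 14)(6 8)|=10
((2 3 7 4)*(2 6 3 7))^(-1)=(2 3 6 4 7)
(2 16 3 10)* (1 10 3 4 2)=(1 10)(2 16 4)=[0, 10, 16, 3, 2, 5, 6, 7, 8, 9, 1, 11, 12, 13, 14, 15, 4]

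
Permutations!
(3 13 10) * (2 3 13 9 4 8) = (2 3 9 4 8)(10 13) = [0, 1, 3, 9, 8, 5, 6, 7, 2, 4, 13, 11, 12, 10]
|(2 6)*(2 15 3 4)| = 5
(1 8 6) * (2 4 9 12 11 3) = (1 8 6)(2 4 9 12 11 3) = [0, 8, 4, 2, 9, 5, 1, 7, 6, 12, 10, 3, 11]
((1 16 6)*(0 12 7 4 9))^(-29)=((0 12 7 4 9)(1 16 6))^(-29)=(0 12 7 4 9)(1 16 6)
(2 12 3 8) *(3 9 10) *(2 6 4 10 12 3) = (2 3 8 6 4 10)(9 12) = [0, 1, 3, 8, 10, 5, 4, 7, 6, 12, 2, 11, 9]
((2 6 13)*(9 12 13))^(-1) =((2 6 9 12 13))^(-1) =(2 13 12 9 6)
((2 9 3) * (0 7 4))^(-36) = (9)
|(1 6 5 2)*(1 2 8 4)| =5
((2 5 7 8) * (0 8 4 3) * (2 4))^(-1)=((0 8 4 3)(2 5 7))^(-1)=(0 3 4 8)(2 7 5)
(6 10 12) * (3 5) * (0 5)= (0 5 3)(6 10 12)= [5, 1, 2, 0, 4, 3, 10, 7, 8, 9, 12, 11, 6]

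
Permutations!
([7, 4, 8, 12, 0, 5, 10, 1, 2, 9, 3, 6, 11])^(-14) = (0 1)(3 12 11 6 10)(4 7)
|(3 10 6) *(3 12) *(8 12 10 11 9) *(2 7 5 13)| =20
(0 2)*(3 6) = (0 2)(3 6) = [2, 1, 0, 6, 4, 5, 3]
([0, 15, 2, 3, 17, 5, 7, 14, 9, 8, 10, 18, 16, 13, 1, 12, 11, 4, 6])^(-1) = (1 14 7 6 18 11 16 12 15)(4 17)(8 9)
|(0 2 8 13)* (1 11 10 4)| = |(0 2 8 13)(1 11 10 4)| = 4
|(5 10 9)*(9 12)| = 4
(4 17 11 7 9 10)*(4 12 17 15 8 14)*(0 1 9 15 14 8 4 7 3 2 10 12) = [1, 9, 10, 2, 14, 5, 6, 15, 8, 12, 0, 3, 17, 13, 7, 4, 16, 11] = (0 1 9 12 17 11 3 2 10)(4 14 7 15)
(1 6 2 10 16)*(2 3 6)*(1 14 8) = [0, 2, 10, 6, 4, 5, 3, 7, 1, 9, 16, 11, 12, 13, 8, 15, 14] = (1 2 10 16 14 8)(3 6)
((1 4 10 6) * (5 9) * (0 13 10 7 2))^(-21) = (0 6 7 13 1 2 10 4)(5 9)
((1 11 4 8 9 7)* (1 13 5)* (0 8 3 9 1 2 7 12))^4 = ((0 8 1 11 4 3 9 12)(2 7 13 5))^4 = (13)(0 4)(1 9)(3 8)(11 12)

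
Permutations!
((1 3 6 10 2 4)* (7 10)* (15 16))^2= ((1 3 6 7 10 2 4)(15 16))^2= (16)(1 6 10 4 3 7 2)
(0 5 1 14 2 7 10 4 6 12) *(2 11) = [5, 14, 7, 3, 6, 1, 12, 10, 8, 9, 4, 2, 0, 13, 11] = (0 5 1 14 11 2 7 10 4 6 12)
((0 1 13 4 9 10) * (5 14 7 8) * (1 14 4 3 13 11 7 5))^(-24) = ((0 14 5 4 9 10)(1 11 7 8)(3 13))^(-24) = (14)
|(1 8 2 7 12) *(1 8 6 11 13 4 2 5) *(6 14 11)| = 10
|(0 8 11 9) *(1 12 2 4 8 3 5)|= |(0 3 5 1 12 2 4 8 11 9)|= 10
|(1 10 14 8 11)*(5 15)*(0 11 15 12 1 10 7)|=10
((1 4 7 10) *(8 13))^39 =(1 10 7 4)(8 13)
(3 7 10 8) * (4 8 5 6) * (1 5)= (1 5 6 4 8 3 7 10)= [0, 5, 2, 7, 8, 6, 4, 10, 3, 9, 1]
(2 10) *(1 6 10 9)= (1 6 10 2 9)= [0, 6, 9, 3, 4, 5, 10, 7, 8, 1, 2]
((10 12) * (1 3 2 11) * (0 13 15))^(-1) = (0 15 13)(1 11 2 3)(10 12)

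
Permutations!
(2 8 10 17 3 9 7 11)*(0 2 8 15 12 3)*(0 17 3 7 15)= (17)(0 2)(3 9 15 12 7 11 8 10)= [2, 1, 0, 9, 4, 5, 6, 11, 10, 15, 3, 8, 7, 13, 14, 12, 16, 17]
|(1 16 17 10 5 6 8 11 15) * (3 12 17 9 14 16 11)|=21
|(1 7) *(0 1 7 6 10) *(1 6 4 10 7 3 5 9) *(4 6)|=6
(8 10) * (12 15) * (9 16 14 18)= [0, 1, 2, 3, 4, 5, 6, 7, 10, 16, 8, 11, 15, 13, 18, 12, 14, 17, 9]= (8 10)(9 16 14 18)(12 15)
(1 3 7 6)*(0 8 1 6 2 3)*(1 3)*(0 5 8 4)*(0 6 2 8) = (0 4 6 2 1 5)(3 7 8) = [4, 5, 1, 7, 6, 0, 2, 8, 3]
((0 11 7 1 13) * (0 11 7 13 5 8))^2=((0 7 1 5 8)(11 13))^2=(13)(0 1 8 7 5)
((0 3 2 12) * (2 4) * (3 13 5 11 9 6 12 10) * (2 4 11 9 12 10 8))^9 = ((0 13 5 9 6 10 3 11 12)(2 8))^9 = (13)(2 8)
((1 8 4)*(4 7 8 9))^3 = ((1 9 4)(7 8))^3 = (9)(7 8)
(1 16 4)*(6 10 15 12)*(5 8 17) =(1 16 4)(5 8 17)(6 10 15 12) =[0, 16, 2, 3, 1, 8, 10, 7, 17, 9, 15, 11, 6, 13, 14, 12, 4, 5]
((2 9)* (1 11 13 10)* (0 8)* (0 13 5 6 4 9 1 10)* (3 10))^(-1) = ((0 8 13)(1 11 5 6 4 9 2)(3 10))^(-1) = (0 13 8)(1 2 9 4 6 5 11)(3 10)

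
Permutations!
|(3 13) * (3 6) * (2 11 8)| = |(2 11 8)(3 13 6)| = 3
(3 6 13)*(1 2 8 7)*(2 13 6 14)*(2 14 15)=(1 13 3 15 2 8 7)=[0, 13, 8, 15, 4, 5, 6, 1, 7, 9, 10, 11, 12, 3, 14, 2]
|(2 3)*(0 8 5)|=6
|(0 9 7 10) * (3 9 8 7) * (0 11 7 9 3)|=|(0 8 9)(7 10 11)|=3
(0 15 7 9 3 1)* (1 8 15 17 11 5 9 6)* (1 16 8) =(0 17 11 5 9 3 1)(6 16 8 15 7) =[17, 0, 2, 1, 4, 9, 16, 6, 15, 3, 10, 5, 12, 13, 14, 7, 8, 11]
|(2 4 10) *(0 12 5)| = |(0 12 5)(2 4 10)| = 3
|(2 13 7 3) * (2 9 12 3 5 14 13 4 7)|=|(2 4 7 5 14 13)(3 9 12)|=6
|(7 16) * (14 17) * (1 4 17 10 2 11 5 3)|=18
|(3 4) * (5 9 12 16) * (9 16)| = |(3 4)(5 16)(9 12)| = 2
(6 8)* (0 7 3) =(0 7 3)(6 8) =[7, 1, 2, 0, 4, 5, 8, 3, 6]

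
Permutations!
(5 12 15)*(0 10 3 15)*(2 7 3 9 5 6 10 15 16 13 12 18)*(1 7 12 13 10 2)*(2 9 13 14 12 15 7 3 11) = [7, 3, 15, 16, 4, 18, 9, 11, 8, 5, 13, 2, 0, 14, 12, 6, 10, 17, 1] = (0 7 11 2 15 6 9 5 18 1 3 16 10 13 14 12)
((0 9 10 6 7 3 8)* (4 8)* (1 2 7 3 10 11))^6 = ((0 9 11 1 2 7 10 6 3 4 8))^6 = (0 10 9 6 11 3 1 4 2 8 7)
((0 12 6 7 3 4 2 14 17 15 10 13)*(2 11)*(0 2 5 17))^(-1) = ((0 12 6 7 3 4 11 5 17 15 10 13 2 14))^(-1) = (0 14 2 13 10 15 17 5 11 4 3 7 6 12)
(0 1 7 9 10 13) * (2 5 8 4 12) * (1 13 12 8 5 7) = (0 13)(2 7 9 10 12)(4 8) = [13, 1, 7, 3, 8, 5, 6, 9, 4, 10, 12, 11, 2, 0]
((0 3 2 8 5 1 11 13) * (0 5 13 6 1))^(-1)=((0 3 2 8 13 5)(1 11 6))^(-1)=(0 5 13 8 2 3)(1 6 11)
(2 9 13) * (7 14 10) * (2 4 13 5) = [0, 1, 9, 3, 13, 2, 6, 14, 8, 5, 7, 11, 12, 4, 10] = (2 9 5)(4 13)(7 14 10)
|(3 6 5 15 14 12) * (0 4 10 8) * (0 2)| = 30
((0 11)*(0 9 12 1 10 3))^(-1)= ((0 11 9 12 1 10 3))^(-1)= (0 3 10 1 12 9 11)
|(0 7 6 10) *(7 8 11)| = |(0 8 11 7 6 10)| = 6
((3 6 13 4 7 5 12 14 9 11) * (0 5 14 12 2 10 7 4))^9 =(0 6 11 14 10 5 13 3 9 7 2)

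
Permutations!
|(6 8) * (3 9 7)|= |(3 9 7)(6 8)|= 6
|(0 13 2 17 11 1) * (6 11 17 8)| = 7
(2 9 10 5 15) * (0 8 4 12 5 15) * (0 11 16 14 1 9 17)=(0 8 4 12 5 11 16 14 1 9 10 15 2 17)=[8, 9, 17, 3, 12, 11, 6, 7, 4, 10, 15, 16, 5, 13, 1, 2, 14, 0]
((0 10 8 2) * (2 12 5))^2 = ((0 10 8 12 5 2))^2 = (0 8 5)(2 10 12)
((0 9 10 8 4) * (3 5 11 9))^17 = (0 3 5 11 9 10 8 4)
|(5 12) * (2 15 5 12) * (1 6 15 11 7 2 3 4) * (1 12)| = 21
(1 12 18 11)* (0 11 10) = (0 11 1 12 18 10) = [11, 12, 2, 3, 4, 5, 6, 7, 8, 9, 0, 1, 18, 13, 14, 15, 16, 17, 10]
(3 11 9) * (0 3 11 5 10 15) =(0 3 5 10 15)(9 11) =[3, 1, 2, 5, 4, 10, 6, 7, 8, 11, 15, 9, 12, 13, 14, 0]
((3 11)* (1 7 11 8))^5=(11)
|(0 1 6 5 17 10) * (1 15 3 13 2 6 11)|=|(0 15 3 13 2 6 5 17 10)(1 11)|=18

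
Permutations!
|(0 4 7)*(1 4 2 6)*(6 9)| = |(0 2 9 6 1 4 7)| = 7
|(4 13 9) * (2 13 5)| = |(2 13 9 4 5)| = 5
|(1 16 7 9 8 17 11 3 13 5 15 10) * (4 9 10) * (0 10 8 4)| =|(0 10 1 16 7 8 17 11 3 13 5 15)(4 9)| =12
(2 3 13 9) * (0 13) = [13, 1, 3, 0, 4, 5, 6, 7, 8, 2, 10, 11, 12, 9] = (0 13 9 2 3)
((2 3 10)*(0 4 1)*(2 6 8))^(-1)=(0 1 4)(2 8 6 10 3)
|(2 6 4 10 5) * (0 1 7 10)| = 8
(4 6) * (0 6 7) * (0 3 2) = (0 6 4 7 3 2) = [6, 1, 0, 2, 7, 5, 4, 3]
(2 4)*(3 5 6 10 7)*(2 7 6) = (2 4 7 3 5)(6 10) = [0, 1, 4, 5, 7, 2, 10, 3, 8, 9, 6]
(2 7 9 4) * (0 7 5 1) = (0 7 9 4 2 5 1) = [7, 0, 5, 3, 2, 1, 6, 9, 8, 4]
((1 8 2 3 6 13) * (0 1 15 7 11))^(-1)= (0 11 7 15 13 6 3 2 8 1)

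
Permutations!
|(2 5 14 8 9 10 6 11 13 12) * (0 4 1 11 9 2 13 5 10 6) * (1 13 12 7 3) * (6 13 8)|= |(0 4 8 2 10)(1 11 5 14 6 9 13 7 3)|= 45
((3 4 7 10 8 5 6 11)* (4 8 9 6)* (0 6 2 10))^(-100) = (0 8)(2 9 10)(3 7)(4 11)(5 6) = ((0 6 11 3 8 5 4 7)(2 10 9))^(-100)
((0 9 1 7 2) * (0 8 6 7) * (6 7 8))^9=((0 9 1)(2 6 8 7))^9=(9)(2 6 8 7)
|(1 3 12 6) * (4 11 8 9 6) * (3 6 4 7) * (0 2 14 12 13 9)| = 22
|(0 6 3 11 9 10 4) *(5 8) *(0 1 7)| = 18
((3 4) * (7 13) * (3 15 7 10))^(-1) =(3 10 13 7 15 4)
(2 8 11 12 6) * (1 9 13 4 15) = (1 9 13 4 15)(2 8 11 12 6) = [0, 9, 8, 3, 15, 5, 2, 7, 11, 13, 10, 12, 6, 4, 14, 1]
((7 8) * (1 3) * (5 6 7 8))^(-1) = (8)(1 3)(5 7 6)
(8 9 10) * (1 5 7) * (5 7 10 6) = [0, 7, 2, 3, 4, 10, 5, 1, 9, 6, 8] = (1 7)(5 10 8 9 6)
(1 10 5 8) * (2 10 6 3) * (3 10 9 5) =[0, 6, 9, 2, 4, 8, 10, 7, 1, 5, 3] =(1 6 10 3 2 9 5 8)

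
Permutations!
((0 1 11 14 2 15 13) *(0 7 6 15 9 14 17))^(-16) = (17)(2 14 9)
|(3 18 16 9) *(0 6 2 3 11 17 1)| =|(0 6 2 3 18 16 9 11 17 1)| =10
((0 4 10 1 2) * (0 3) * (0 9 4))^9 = (1 9)(2 4)(3 10)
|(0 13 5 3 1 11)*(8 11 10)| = 8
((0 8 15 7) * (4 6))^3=(0 7 15 8)(4 6)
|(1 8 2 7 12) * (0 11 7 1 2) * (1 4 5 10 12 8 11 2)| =|(0 2 4 5 10 12 1 11 7 8)| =10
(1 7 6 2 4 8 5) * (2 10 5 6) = (1 7 2 4 8 6 10 5) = [0, 7, 4, 3, 8, 1, 10, 2, 6, 9, 5]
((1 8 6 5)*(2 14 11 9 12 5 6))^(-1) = ((1 8 2 14 11 9 12 5))^(-1) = (1 5 12 9 11 14 2 8)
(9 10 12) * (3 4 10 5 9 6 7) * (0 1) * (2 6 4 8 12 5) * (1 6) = (0 6 7 3 8 12 4 10 5 9 2 1) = [6, 0, 1, 8, 10, 9, 7, 3, 12, 2, 5, 11, 4]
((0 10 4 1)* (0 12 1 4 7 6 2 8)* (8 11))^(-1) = ((0 10 7 6 2 11 8)(1 12))^(-1) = (0 8 11 2 6 7 10)(1 12)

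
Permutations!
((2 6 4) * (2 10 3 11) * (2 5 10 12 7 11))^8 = (2 3 10 5 11 7 12 4 6)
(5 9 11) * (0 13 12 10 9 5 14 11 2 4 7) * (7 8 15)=(0 13 12 10 9 2 4 8 15 7)(11 14)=[13, 1, 4, 3, 8, 5, 6, 0, 15, 2, 9, 14, 10, 12, 11, 7]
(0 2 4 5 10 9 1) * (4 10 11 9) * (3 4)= (0 2 10 3 4 5 11 9 1)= [2, 0, 10, 4, 5, 11, 6, 7, 8, 1, 3, 9]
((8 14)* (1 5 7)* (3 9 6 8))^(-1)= ((1 5 7)(3 9 6 8 14))^(-1)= (1 7 5)(3 14 8 6 9)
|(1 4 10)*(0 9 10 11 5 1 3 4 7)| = |(0 9 10 3 4 11 5 1 7)| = 9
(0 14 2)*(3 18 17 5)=(0 14 2)(3 18 17 5)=[14, 1, 0, 18, 4, 3, 6, 7, 8, 9, 10, 11, 12, 13, 2, 15, 16, 5, 17]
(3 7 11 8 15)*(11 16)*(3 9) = (3 7 16 11 8 15 9) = [0, 1, 2, 7, 4, 5, 6, 16, 15, 3, 10, 8, 12, 13, 14, 9, 11]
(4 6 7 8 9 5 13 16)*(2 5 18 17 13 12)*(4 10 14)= [0, 1, 5, 3, 6, 12, 7, 8, 9, 18, 14, 11, 2, 16, 4, 15, 10, 13, 17]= (2 5 12)(4 6 7 8 9 18 17 13 16 10 14)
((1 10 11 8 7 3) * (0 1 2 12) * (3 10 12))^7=(0 1 12)(2 3)(7 8 11 10)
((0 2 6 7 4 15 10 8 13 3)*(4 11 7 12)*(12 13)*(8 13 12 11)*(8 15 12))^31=((0 2 6 8 11 7 15 10 13 3)(4 12))^31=(0 2 6 8 11 7 15 10 13 3)(4 12)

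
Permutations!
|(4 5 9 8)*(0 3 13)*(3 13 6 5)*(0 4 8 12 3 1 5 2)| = 10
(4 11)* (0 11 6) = (0 11 4 6) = [11, 1, 2, 3, 6, 5, 0, 7, 8, 9, 10, 4]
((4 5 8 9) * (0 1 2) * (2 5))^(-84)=((0 1 5 8 9 4 2))^(-84)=(9)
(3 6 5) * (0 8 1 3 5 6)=(0 8 1 3)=[8, 3, 2, 0, 4, 5, 6, 7, 1]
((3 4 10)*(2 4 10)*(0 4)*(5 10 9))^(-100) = (10)(0 2 4)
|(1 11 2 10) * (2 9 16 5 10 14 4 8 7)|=30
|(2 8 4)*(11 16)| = 6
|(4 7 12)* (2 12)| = |(2 12 4 7)| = 4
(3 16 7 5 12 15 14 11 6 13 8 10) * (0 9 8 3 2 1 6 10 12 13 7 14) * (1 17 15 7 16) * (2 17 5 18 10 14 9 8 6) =(0 8 12 7 18 10 17 15)(1 2 5 13 3)(6 16 9)(11 14) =[8, 2, 5, 1, 4, 13, 16, 18, 12, 6, 17, 14, 7, 3, 11, 0, 9, 15, 10]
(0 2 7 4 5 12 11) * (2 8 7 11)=(0 8 7 4 5 12 2 11)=[8, 1, 11, 3, 5, 12, 6, 4, 7, 9, 10, 0, 2]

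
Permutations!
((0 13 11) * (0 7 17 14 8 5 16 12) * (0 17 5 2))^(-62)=(0 5 14 13 16 8 11 12 2 7 17)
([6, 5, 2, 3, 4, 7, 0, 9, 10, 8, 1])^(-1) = (0 6)(1 10 8 9 7 5)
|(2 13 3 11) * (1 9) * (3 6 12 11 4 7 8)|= |(1 9)(2 13 6 12 11)(3 4 7 8)|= 20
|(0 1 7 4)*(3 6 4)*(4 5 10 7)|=15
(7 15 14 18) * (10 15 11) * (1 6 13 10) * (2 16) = (1 6 13 10 15 14 18 7 11)(2 16) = [0, 6, 16, 3, 4, 5, 13, 11, 8, 9, 15, 1, 12, 10, 18, 14, 2, 17, 7]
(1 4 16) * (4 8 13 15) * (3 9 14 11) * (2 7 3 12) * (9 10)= (1 8 13 15 4 16)(2 7 3 10 9 14 11 12)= [0, 8, 7, 10, 16, 5, 6, 3, 13, 14, 9, 12, 2, 15, 11, 4, 1]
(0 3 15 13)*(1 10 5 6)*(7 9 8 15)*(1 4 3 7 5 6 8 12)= (0 7 9 12 1 10 6 4 3 5 8 15 13)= [7, 10, 2, 5, 3, 8, 4, 9, 15, 12, 6, 11, 1, 0, 14, 13]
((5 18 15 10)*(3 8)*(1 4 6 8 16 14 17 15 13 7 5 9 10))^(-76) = (18)(1 16 4 14 6 17 8 15 3) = ((1 4 6 8 3 16 14 17 15)(5 18 13 7)(9 10))^(-76)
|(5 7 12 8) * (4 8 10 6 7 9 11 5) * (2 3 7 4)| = 24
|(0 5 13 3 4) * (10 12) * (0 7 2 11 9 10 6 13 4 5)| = 11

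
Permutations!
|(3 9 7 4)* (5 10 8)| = 12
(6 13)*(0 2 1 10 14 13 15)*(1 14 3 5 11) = (0 2 14 13 6 15)(1 10 3 5 11) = [2, 10, 14, 5, 4, 11, 15, 7, 8, 9, 3, 1, 12, 6, 13, 0]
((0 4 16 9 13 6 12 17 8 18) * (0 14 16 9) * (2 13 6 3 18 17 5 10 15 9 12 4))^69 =((0 2 13 3 18 14 16)(4 12 5 10 15 9 6)(8 17))^69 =(0 16 14 18 3 13 2)(4 6 9 15 10 5 12)(8 17)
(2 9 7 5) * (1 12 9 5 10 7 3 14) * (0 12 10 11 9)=(0 12)(1 10 7 11 9 3 14)(2 5)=[12, 10, 5, 14, 4, 2, 6, 11, 8, 3, 7, 9, 0, 13, 1]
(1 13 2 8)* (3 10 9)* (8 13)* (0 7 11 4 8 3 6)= [7, 3, 13, 10, 8, 5, 0, 11, 1, 6, 9, 4, 12, 2]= (0 7 11 4 8 1 3 10 9 6)(2 13)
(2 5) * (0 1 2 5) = (5)(0 1 2) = [1, 2, 0, 3, 4, 5]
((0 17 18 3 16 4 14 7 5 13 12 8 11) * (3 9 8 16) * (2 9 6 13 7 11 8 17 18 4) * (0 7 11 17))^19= (0 13 2 18 12 9 6 16)(4 14 17)(5 11 7)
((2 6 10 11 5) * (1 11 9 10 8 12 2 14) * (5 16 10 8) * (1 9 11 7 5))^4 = (1 9 6 14 2 5 12 7 8)(10 11 16)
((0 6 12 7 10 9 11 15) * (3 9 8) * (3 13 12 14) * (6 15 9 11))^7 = ((0 15)(3 11 9 6 14)(7 10 8 13 12))^7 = (0 15)(3 9 14 11 6)(7 8 12 10 13)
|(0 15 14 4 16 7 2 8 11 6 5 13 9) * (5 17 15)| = 20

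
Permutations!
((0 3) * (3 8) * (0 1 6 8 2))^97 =((0 2)(1 6 8 3))^97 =(0 2)(1 6 8 3)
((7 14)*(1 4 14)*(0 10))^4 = ((0 10)(1 4 14 7))^4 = (14)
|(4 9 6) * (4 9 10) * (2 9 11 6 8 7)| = |(2 9 8 7)(4 10)(6 11)| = 4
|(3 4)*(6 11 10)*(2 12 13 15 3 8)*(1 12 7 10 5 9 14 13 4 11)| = 56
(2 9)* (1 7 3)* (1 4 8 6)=(1 7 3 4 8 6)(2 9)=[0, 7, 9, 4, 8, 5, 1, 3, 6, 2]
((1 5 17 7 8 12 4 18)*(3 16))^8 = ((1 5 17 7 8 12 4 18)(3 16))^8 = (18)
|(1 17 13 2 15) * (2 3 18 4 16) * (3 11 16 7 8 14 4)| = |(1 17 13 11 16 2 15)(3 18)(4 7 8 14)| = 28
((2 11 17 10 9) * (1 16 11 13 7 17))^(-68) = (1 16 11)(2 10 7)(9 17 13)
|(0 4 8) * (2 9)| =6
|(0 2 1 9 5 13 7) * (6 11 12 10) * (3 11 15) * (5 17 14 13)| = 24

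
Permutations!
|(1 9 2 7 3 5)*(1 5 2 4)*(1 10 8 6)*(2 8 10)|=8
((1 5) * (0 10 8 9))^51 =(0 9 8 10)(1 5)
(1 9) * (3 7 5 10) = (1 9)(3 7 5 10) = [0, 9, 2, 7, 4, 10, 6, 5, 8, 1, 3]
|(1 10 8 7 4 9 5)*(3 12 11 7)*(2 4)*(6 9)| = |(1 10 8 3 12 11 7 2 4 6 9 5)| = 12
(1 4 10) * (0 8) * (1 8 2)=(0 2 1 4 10 8)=[2, 4, 1, 3, 10, 5, 6, 7, 0, 9, 8]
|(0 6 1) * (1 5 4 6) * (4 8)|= |(0 1)(4 6 5 8)|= 4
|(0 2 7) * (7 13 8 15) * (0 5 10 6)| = |(0 2 13 8 15 7 5 10 6)| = 9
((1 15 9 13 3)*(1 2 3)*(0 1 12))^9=((0 1 15 9 13 12)(2 3))^9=(0 9)(1 13)(2 3)(12 15)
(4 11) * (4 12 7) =(4 11 12 7) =[0, 1, 2, 3, 11, 5, 6, 4, 8, 9, 10, 12, 7]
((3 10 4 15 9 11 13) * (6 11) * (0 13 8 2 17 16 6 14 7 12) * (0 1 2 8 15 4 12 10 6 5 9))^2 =(0 3 11)(1 17 5 14 10)(2 16 9 7 12)(6 15 13)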